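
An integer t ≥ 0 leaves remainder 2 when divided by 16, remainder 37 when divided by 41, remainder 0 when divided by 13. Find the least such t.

The moduli are pairwise coprime; N = 16·41·13 = 8528.
N/16 = 533; 533 ≡ 5 (mod 16); 5·13 ≡ 1, so inverse 13.
N/41 = 208; 208 ≡ 3 (mod 41); 3·14 ≡ 1, so inverse 14.
N/13 = 656; 656 ≡ 6 (mod 13); 6·11 ≡ 1, so inverse 11.
t ≡ 2·533·13 + 37·208·14 + 0·656·11 = 121602.
121602 mod 8528 = 2210.

2210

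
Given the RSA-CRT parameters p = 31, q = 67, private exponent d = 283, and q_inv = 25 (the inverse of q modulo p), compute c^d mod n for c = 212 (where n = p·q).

1173

d_p = d mod (p−1) = 283 mod 30 = 13; d_q = d mod (q−1) = 19.
m₁ = c^(d_p) mod p: c ≡ 26 (mod 31), and 26^13 mod 31 = 26.
m₂ = c^(d_q) mod q: c ≡ 11 (mod 67), and 11^19 mod 67 = 34.
h = q_inv·(m₁ − m₂) mod p = 25·(26 − 34) mod 31 = 17.
m = m₂ + h·q = 34 + 17·67 = 1173.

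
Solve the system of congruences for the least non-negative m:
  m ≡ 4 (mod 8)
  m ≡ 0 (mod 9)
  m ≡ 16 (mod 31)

2124

From m ≡ 4 (mod 8) write m = 4 + 8t. Substituting into m ≡ 0 (mod 9) gives 8t ≡ 5 (mod 9), and since 8⁻¹ ≡ 8 (mod 9), t ≡ 4. Hence m ≡ 4 + 8·4 = 36 (mod 72).
From m ≡ 36 (mod 72) write m = 36 + 72t. Substituting into m ≡ 16 (mod 31) gives 72t ≡ 11 (mod 31), and since 10⁻¹ ≡ 28 (mod 31), t ≡ 29. Hence m ≡ 36 + 72·29 = 2124 (mod 2232).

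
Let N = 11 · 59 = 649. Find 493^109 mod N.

203

Mod 11: 493 ≡ 9; by Fermat, exponent reduces to 109 mod 10 = 9; 9^9 ≡ 5 (mod 11).
Mod 59: 493 ≡ 21; by Fermat, exponent reduces to 109 mod 58 = 51; 21^51 ≡ 26 (mod 59).
Combine by CRT: x ≡ 5 (mod 11), x ≡ 26 (mod 59) ⇒ x ≡ 203 (mod 649).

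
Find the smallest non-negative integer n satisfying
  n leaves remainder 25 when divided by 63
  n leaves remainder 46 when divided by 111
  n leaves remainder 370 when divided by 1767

gcd(63, 111) = 3 and 3 | (46 − 25), so the pair is consistent; merging gives n ≡ 1600 (mod 2331), where 2331 = lcm(63, 111).
gcd(2331, 1767) = 3 and 3 | (370 − 1600), so the pair is consistent; merging gives n ≡ 390877 (mod 1372959), where 1372959 = lcm(2331, 1767).
The solution is unique modulo lcm(63, 111, 1767) = 1372959.

390877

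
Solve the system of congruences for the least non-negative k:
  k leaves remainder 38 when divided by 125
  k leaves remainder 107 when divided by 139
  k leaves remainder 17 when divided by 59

921538

The moduli are pairwise coprime; N = 125·139·59 = 1025125.
N/125 = 8201; 8201 ≡ 76 (mod 125); 76·51 ≡ 1, so inverse 51.
N/139 = 7375; 7375 ≡ 8 (mod 139); 8·87 ≡ 1, so inverse 87.
N/59 = 17375; 17375 ≡ 29 (mod 59); 29·57 ≡ 1, so inverse 57.
k ≡ 38·8201·51 + 107·7375·87 + 17·17375·57 = 101383788.
101383788 mod 1025125 = 921538.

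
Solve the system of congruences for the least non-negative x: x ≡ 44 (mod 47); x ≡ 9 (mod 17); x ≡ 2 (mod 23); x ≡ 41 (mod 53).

The moduli are pairwise coprime; N = 47·17·23·53 = 973981.
N/47 = 20723; 20723 ≡ 43 (mod 47); 43·35 ≡ 1, so inverse 35.
N/17 = 57293; 57293 ≡ 3 (mod 17); 3·6 ≡ 1, so inverse 6.
N/23 = 42347; 42347 ≡ 4 (mod 23); 4·6 ≡ 1, so inverse 6.
N/53 = 18377; 18377 ≡ 39 (mod 53); 39·34 ≡ 1, so inverse 34.
x ≡ 44·20723·35 + 9·57293·6 + 2·42347·6 + 41·18377·34 = 61132944.
61132944 mod 973981 = 746122.

746122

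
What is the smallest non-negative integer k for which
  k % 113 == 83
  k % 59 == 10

Combine the congruences pairwise.
From k ≡ 83 (mod 113) write k = 83 + 113t. Substituting into k ≡ 10 (mod 59) gives 113t ≡ 45 (mod 59), and since 54⁻¹ ≡ 47 (mod 59), t ≡ 50. Hence k ≡ 83 + 113·50 = 5733 (mod 6667).

5733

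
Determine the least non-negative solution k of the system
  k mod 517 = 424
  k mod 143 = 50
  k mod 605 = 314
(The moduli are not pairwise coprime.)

349399

gcd(517, 143) = 11 and 11 | (50 − 424), so the pair is consistent; merging gives k ≡ 6628 (mod 6721), where 6721 = lcm(517, 143).
gcd(6721, 605) = 11 and 11 | (314 − 6628), so the pair is consistent; merging gives k ≡ 349399 (mod 369655), where 369655 = lcm(6721, 605).
The solution is unique modulo lcm(517, 143, 605) = 369655.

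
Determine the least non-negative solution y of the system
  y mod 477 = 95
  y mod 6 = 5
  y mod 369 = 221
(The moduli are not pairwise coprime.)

3911

Combine the congruences pairwise.
gcd(477, 6) = 3 and 3 | (5 − 95), so the pair is consistent; merging gives y ≡ 95 (mod 954), where 954 = lcm(477, 6).
gcd(954, 369) = 9 and 9 | (221 − 95), so the pair is consistent; merging gives y ≡ 3911 (mod 39114), where 39114 = lcm(954, 369).
The solution is unique modulo lcm(477, 6, 369) = 39114.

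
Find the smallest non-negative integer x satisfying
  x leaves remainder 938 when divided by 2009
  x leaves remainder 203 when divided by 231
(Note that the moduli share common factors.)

55181

gcd(2009, 231) = 7 and 7 | (203 − 938), so the pair is consistent; merging gives x ≡ 55181 (mod 66297), where 66297 = lcm(2009, 231).
The solution is unique modulo lcm(2009, 231) = 66297.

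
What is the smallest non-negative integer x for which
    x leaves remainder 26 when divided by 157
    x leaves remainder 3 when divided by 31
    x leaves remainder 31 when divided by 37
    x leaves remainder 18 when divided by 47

From x ≡ 26 (mod 157) write x = 26 + 157t. Substituting into x ≡ 3 (mod 31) gives 157t ≡ 8 (mod 31), and since 2⁻¹ ≡ 16 (mod 31), t ≡ 4. Hence x ≡ 26 + 157·4 = 654 (mod 4867).
From x ≡ 654 (mod 4867) write x = 654 + 4867t. Substituting into x ≡ 31 (mod 37) gives 4867t ≡ 6 (mod 37), and since 20⁻¹ ≡ 13 (mod 37), t ≡ 4. Hence x ≡ 654 + 4867·4 = 20122 (mod 180079).
From x ≡ 20122 (mod 180079) write x = 20122 + 180079t. Substituting into x ≡ 18 (mod 47) gives 180079t ≡ 12 (mod 47), and since 22⁻¹ ≡ 15 (mod 47), t ≡ 39. Hence x ≡ 20122 + 180079·39 = 7043203 (mod 8463713).

7043203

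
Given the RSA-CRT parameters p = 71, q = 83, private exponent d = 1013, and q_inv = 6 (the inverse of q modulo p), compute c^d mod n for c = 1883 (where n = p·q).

d_p = d mod (p−1) = 1013 mod 70 = 33; d_q = d mod (q−1) = 29.
m₁ = c^(d_p) mod p: c ≡ 37 (mod 71), and 37^33 mod 71 = 32.
m₂ = c^(d_q) mod q: c ≡ 57 (mod 83), and 57^29 mod 83 = 45.
h = q_inv·(m₁ − m₂) mod p = 6·(32 − 45) mod 71 = 64.
m = m₂ + h·q = 45 + 64·83 = 5357.

5357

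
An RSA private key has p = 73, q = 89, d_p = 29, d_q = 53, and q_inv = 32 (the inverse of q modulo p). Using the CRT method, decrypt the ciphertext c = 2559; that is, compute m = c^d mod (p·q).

m₁ = c^(d_p) mod p: c ≡ 4 (mod 73), and 4^29 mod 73 = 16.
m₂ = c^(d_q) mod q: c ≡ 67 (mod 89), and 67^53 mod 89 = 16.
h = q_inv·(m₁ − m₂) mod p = 32·(16 − 16) mod 73 = 0.
m = m₂ + h·q = 16 + 0·89 = 16.

16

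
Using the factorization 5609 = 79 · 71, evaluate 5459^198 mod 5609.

4225

Mod 79: 5459 ≡ 8; by Fermat, exponent reduces to 198 mod 78 = 42; 8^42 ≡ 38 (mod 79).
Mod 71: 5459 ≡ 63; by Fermat, exponent reduces to 198 mod 70 = 58; 63^58 ≡ 36 (mod 71).
Combine by CRT: x ≡ 38 (mod 79), x ≡ 36 (mod 71) ⇒ x ≡ 4225 (mod 5609).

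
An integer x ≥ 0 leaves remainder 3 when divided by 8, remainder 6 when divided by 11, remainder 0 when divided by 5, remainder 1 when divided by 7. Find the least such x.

The moduli are pairwise coprime; N = 8·11·5·7 = 3080.
N/8 = 385; 385 ≡ 1 (mod 8), inverse 1.
N/11 = 280; 280 ≡ 5 (mod 11); 5·9 ≡ 1, so inverse 9.
N/5 = 616; 616 ≡ 1 (mod 5), inverse 1.
N/7 = 440; 440 ≡ 6 (mod 7); 6·6 ≡ 1, so inverse 6.
x ≡ 3·385·1 + 6·280·9 + 0·616·1 + 1·440·6 = 18915.
18915 mod 3080 = 435.

435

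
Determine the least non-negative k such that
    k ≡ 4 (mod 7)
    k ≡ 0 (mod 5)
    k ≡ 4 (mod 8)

60

The moduli are pairwise coprime; N = 7·5·8 = 280.
N/7 = 40; 40 ≡ 5 (mod 7); 5·3 ≡ 1, so inverse 3.
N/5 = 56; 56 ≡ 1 (mod 5), inverse 1.
N/8 = 35; 35 ≡ 3 (mod 8); 3·3 ≡ 1, so inverse 3.
k ≡ 4·40·3 + 0·56·1 + 4·35·3 = 900.
900 mod 280 = 60.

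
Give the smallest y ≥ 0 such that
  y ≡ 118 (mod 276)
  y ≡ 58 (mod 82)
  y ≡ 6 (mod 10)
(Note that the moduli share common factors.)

gcd(276, 82) = 2 and 2 | (58 − 118), so the pair is consistent; merging gives y ≡ 10882 (mod 11316), where 11316 = lcm(276, 82).
gcd(11316, 10) = 2 and 2 | (6 − 10882), so the pair is consistent; merging gives y ≡ 56146 (mod 56580), where 56580 = lcm(11316, 10).
The solution is unique modulo lcm(276, 82, 10) = 56580.

56146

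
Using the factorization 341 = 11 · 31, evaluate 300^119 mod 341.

Mod 11: 300 ≡ 3; by Fermat, exponent reduces to 119 mod 10 = 9; 3^9 ≡ 4 (mod 11).
Mod 31: 300 ≡ 21; by Fermat, exponent reduces to 119 mod 30 = 29; 21^29 ≡ 3 (mod 31).
Combine by CRT: x ≡ 4 (mod 11), x ≡ 3 (mod 31) ⇒ x ≡ 158 (mod 341).

158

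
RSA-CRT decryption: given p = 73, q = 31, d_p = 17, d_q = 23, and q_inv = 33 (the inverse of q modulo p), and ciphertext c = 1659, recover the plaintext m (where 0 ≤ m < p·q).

2112

m₁ = c^(d_p) mod p: c ≡ 53 (mod 73), and 53^17 mod 73 = 68.
m₂ = c^(d_q) mod q: c ≡ 16 (mod 31), and 16^23 mod 31 = 4.
h = q_inv·(m₁ − m₂) mod p = 33·(68 − 4) mod 73 = 68.
m = m₂ + h·q = 4 + 68·31 = 2112.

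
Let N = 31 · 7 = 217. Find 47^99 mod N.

188

Mod 31: 47 ≡ 16; by Fermat, exponent reduces to 99 mod 30 = 9; 16^9 ≡ 2 (mod 31).
Mod 7: 47 ≡ 5; by Fermat, exponent reduces to 99 mod 6 = 3; 5^3 ≡ 6 (mod 7).
Combine by CRT: x ≡ 2 (mod 31), x ≡ 6 (mod 7) ⇒ x ≡ 188 (mod 217).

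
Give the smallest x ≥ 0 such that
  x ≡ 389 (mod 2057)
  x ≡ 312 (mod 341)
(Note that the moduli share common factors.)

Combine the congruences pairwise.
gcd(2057, 341) = 11 and 11 | (312 − 389), so the pair is consistent; merging gives x ≡ 49757 (mod 63767), where 63767 = lcm(2057, 341).
The solution is unique modulo lcm(2057, 341) = 63767.

49757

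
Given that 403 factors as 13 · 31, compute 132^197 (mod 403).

188

Mod 13: 132 ≡ 2; by Fermat, exponent reduces to 197 mod 12 = 5; 2^5 ≡ 6 (mod 13).
Mod 31: 132 ≡ 8; by Fermat, exponent reduces to 197 mod 30 = 17; 8^17 ≡ 2 (mod 31).
Combine by CRT: x ≡ 6 (mod 13), x ≡ 2 (mod 31) ⇒ x ≡ 188 (mod 403).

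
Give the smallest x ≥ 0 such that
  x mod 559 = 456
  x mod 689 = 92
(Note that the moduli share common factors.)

Combine the congruences pairwise.
gcd(559, 689) = 13 and 13 | (92 − 456), so the pair is consistent; merging gives x ≡ 13872 (mod 29627), where 29627 = lcm(559, 689).
The solution is unique modulo lcm(559, 689) = 29627.

13872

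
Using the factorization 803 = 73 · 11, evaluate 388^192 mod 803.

Mod 73: 388 ≡ 23; by Fermat, exponent reduces to 192 mod 72 = 48; 23^48 ≡ 64 (mod 73).
Mod 11: 388 ≡ 3; by Fermat, exponent reduces to 192 mod 10 = 2; 3^2 ≡ 9 (mod 11).
Combine by CRT: x ≡ 64 (mod 73), x ≡ 9 (mod 11) ⇒ x ≡ 64 (mod 803).

64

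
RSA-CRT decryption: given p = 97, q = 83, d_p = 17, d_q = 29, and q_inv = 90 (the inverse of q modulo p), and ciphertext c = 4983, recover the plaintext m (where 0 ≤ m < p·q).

m₁ = c^(d_p) mod p: c ≡ 36 (mod 97), and 36^17 mod 97 = 62.
m₂ = c^(d_q) mod q: c ≡ 3 (mod 83), and 3^29 mod 83 = 31.
h = q_inv·(m₁ − m₂) mod p = 90·(62 − 31) mod 97 = 74.
m = m₂ + h·q = 31 + 74·83 = 6173.

6173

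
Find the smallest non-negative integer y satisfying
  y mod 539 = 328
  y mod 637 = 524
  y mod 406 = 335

342593

gcd(539, 637) = 49 and 49 | (524 − 328), so the pair is consistent; merging gives y ≡ 6257 (mod 7007), where 7007 = lcm(539, 637).
gcd(7007, 406) = 7 and 7 | (335 − 6257), so the pair is consistent; merging gives y ≡ 342593 (mod 406406), where 406406 = lcm(7007, 406).
The solution is unique modulo lcm(539, 637, 406) = 406406.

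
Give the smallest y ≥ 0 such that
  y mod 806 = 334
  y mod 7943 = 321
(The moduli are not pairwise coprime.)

437186

gcd(806, 7943) = 13 and 13 | (321 − 334), so the pair is consistent; merging gives y ≡ 437186 (mod 492466), where 492466 = lcm(806, 7943).
The solution is unique modulo lcm(806, 7943) = 492466.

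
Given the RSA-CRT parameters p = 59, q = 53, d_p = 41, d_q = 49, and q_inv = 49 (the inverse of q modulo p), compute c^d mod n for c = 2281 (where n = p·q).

1928

m₁ = c^(d_p) mod p: c ≡ 39 (mod 59), and 39^41 mod 59 = 40.
m₂ = c^(d_q) mod q: c ≡ 2 (mod 53), and 2^49 mod 53 = 20.
h = q_inv·(m₁ − m₂) mod p = 49·(40 − 20) mod 59 = 36.
m = m₂ + h·q = 20 + 36·53 = 1928.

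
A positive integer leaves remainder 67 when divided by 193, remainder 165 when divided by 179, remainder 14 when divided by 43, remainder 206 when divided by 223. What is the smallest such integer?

The moduli are pairwise coprime; N = 193·179·43·223 = 331271183.
N/193 = 1716431; 1716431 ≡ 82 (mod 193); 82·153 ≡ 1, so inverse 153.
N/179 = 1850677; 1850677 ≡ 175 (mod 179); 175·134 ≡ 1, so inverse 134.
N/43 = 7703981; 7703981 ≡ 15 (mod 43); 15·23 ≡ 1, so inverse 23.
N/223 = 1485521; 1485521 ≡ 118 (mod 223); 118·206 ≡ 1, so inverse 206.
t ≡ 67·1716431·153 + 165·1850677·134 + 14·7703981·23 + 206·1485521·206 = 124033853689.
124033853689 mod 331271183 = 138431247.

138431247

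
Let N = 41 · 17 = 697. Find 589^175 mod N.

694

Mod 41: 589 ≡ 15; by Fermat, exponent reduces to 175 mod 40 = 15; 15^15 ≡ 38 (mod 41).
Mod 17: 589 ≡ 11; by Fermat, exponent reduces to 175 mod 16 = 15; 11^15 ≡ 14 (mod 17).
Combine by CRT: x ≡ 38 (mod 41), x ≡ 14 (mod 17) ⇒ x ≡ 694 (mod 697).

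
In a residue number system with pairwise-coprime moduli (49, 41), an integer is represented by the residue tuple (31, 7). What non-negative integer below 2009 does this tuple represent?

1893

Combine the congruences pairwise.
From x ≡ 31 (mod 49) write x = 31 + 49t. Substituting into x ≡ 7 (mod 41) gives 49t ≡ 17 (mod 41), and since 8⁻¹ ≡ 36 (mod 41), t ≡ 38. Hence x ≡ 31 + 49·38 = 1893 (mod 2009).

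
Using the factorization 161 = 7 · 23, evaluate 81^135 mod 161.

141

Mod 7: 81 ≡ 4; by Fermat, exponent reduces to 135 mod 6 = 3; 4^3 ≡ 1 (mod 7).
Mod 23: 81 ≡ 12; by Fermat, exponent reduces to 135 mod 22 = 3; 12^3 ≡ 3 (mod 23).
Combine by CRT: x ≡ 1 (mod 7), x ≡ 3 (mod 23) ⇒ x ≡ 141 (mod 161).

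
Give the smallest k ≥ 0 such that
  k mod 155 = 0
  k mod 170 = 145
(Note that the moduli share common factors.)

gcd(155, 170) = 5 and 5 | (145 − 0), so the pair is consistent; merging gives k ≡ 2015 (mod 5270), where 5270 = lcm(155, 170).
The solution is unique modulo lcm(155, 170) = 5270.

2015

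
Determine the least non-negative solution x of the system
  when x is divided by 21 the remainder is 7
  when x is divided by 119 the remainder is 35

gcd(21, 119) = 7 and 7 | (35 − 7), so the pair is consistent; merging gives x ≡ 154 (mod 357), where 357 = lcm(21, 119).
The solution is unique modulo lcm(21, 119) = 357.

154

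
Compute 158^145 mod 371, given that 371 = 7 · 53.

Mod 7: 158 ≡ 4; by Fermat, exponent reduces to 145 mod 6 = 1; 4^1 ≡ 4 (mod 7).
Mod 53: 158 ≡ 52; by Fermat, exponent reduces to 145 mod 52 = 41; 52^41 ≡ 52 (mod 53).
Combine by CRT: x ≡ 4 (mod 7), x ≡ 52 (mod 53) ⇒ x ≡ 158 (mod 371).

158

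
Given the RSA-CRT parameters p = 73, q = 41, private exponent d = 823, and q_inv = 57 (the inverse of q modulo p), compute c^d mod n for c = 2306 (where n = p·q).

d_p = d mod (p−1) = 823 mod 72 = 31; d_q = d mod (q−1) = 23.
m₁ = c^(d_p) mod p: c ≡ 43 (mod 73), and 43^31 mod 73 = 66.
m₂ = c^(d_q) mod q: c ≡ 10 (mod 41), and 10^23 mod 41 = 16.
h = q_inv·(m₁ − m₂) mod p = 57·(66 − 16) mod 73 = 3.
m = m₂ + h·q = 16 + 3·41 = 139.

139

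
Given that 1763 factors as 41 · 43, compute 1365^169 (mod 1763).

462

Mod 41: 1365 ≡ 12; by Fermat, exponent reduces to 169 mod 40 = 9; 12^9 ≡ 11 (mod 41).
Mod 43: 1365 ≡ 32; by Fermat, exponent reduces to 169 mod 42 = 1; 32^1 ≡ 32 (mod 43).
Combine by CRT: x ≡ 11 (mod 41), x ≡ 32 (mod 43) ⇒ x ≡ 462 (mod 1763).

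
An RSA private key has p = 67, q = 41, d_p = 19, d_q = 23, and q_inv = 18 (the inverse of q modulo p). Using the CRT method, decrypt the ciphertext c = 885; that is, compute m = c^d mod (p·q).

m₁ = c^(d_p) mod p: c ≡ 14 (mod 67), and 14^19 mod 67 = 22.
m₂ = c^(d_q) mod q: c ≡ 24 (mod 41), and 24^23 mod 41 = 34.
h = q_inv·(m₁ − m₂) mod p = 18·(22 − 34) mod 67 = 52.
m = m₂ + h·q = 34 + 52·41 = 2166.

2166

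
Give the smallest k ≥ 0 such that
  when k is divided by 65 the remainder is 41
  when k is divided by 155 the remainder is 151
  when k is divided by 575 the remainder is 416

gcd(65, 155) = 5 and 5 | (151 − 41), so the pair is consistent; merging gives k ≡ 1081 (mod 2015), where 2015 = lcm(65, 155).
gcd(2015, 575) = 5 and 5 | (416 − 1081), so the pair is consistent; merging gives k ≡ 160266 (mod 231725), where 231725 = lcm(2015, 575).
The solution is unique modulo lcm(65, 155, 575) = 231725.

160266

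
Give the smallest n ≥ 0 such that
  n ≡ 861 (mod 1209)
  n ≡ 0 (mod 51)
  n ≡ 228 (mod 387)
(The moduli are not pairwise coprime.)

949926

gcd(1209, 51) = 3 and 3 | (0 − 861), so the pair is consistent; merging gives n ≡ 4488 (mod 20553), where 20553 = lcm(1209, 51).
gcd(20553, 387) = 3 and 3 | (228 − 4488), so the pair is consistent; merging gives n ≡ 949926 (mod 2651337), where 2651337 = lcm(20553, 387).
The solution is unique modulo lcm(1209, 51, 387) = 2651337.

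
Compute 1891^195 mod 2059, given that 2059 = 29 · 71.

Mod 29: 1891 ≡ 6; by Fermat, exponent reduces to 195 mod 28 = 27; 6^27 ≡ 5 (mod 29).
Mod 71: 1891 ≡ 45; by Fermat, exponent reduces to 195 mod 70 = 55; 45^55 ≡ 30 (mod 71).
Combine by CRT: x ≡ 5 (mod 29), x ≡ 30 (mod 71) ⇒ x ≡ 527 (mod 2059).

527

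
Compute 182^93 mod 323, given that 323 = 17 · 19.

286

Mod 17: 182 ≡ 12; by Fermat, exponent reduces to 93 mod 16 = 13; 12^13 ≡ 14 (mod 17).
Mod 19: 182 ≡ 11; by Fermat, exponent reduces to 93 mod 18 = 3; 11^3 ≡ 1 (mod 19).
Combine by CRT: x ≡ 14 (mod 17), x ≡ 1 (mod 19) ⇒ x ≡ 286 (mod 323).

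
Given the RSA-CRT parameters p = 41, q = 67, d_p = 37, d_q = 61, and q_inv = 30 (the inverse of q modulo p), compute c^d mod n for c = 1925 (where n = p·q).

m₁ = c^(d_p) mod p: c ≡ 39 (mod 41), and 39^37 mod 41 = 5.
m₂ = c^(d_q) mod q: c ≡ 49 (mod 67), and 49^61 mod 67 = 65.
h = q_inv·(m₁ − m₂) mod p = 30·(5 − 65) mod 41 = 4.
m = m₂ + h·q = 65 + 4·67 = 333.

333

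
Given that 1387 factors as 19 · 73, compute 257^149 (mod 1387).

Mod 19: 257 ≡ 10; by Fermat, exponent reduces to 149 mod 18 = 5; 10^5 ≡ 3 (mod 19).
Mod 73: 257 ≡ 38; by Fermat, exponent reduces to 149 mod 72 = 5; 38^5 ≡ 19 (mod 73).
Combine by CRT: x ≡ 3 (mod 19), x ≡ 19 (mod 73) ⇒ x ≡ 1333 (mod 1387).

1333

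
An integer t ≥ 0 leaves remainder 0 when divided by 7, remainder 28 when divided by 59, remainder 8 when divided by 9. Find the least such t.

The moduli are pairwise coprime; N = 7·59·9 = 3717.
N/7 = 531; 531 ≡ 6 (mod 7); 6·6 ≡ 1, so inverse 6.
N/59 = 63; 63 ≡ 4 (mod 59); 4·15 ≡ 1, so inverse 15.
N/9 = 413; 413 ≡ 8 (mod 9); 8·8 ≡ 1, so inverse 8.
t ≡ 0·531·6 + 28·63·15 + 8·413·8 = 52892.
52892 mod 3717 = 854.

854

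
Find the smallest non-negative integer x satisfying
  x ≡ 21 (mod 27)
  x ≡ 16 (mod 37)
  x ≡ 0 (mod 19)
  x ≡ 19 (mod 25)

290244

From x ≡ 21 (mod 27) write x = 21 + 27t. Substituting into x ≡ 16 (mod 37) gives 27t ≡ 32 (mod 37), and since 27⁻¹ ≡ 11 (mod 37), t ≡ 19. Hence x ≡ 21 + 27·19 = 534 (mod 999).
From x ≡ 534 (mod 999) write x = 534 + 999t. Substituting into x ≡ 0 (mod 19) gives 999t ≡ 17 (mod 19), and since 11⁻¹ ≡ 7 (mod 19), t ≡ 5. Hence x ≡ 534 + 999·5 = 5529 (mod 18981).
From x ≡ 5529 (mod 18981) write x = 5529 + 18981t. Substituting into x ≡ 19 (mod 25) gives 18981t ≡ 15 (mod 25), and since 6⁻¹ ≡ 21 (mod 25), t ≡ 15. Hence x ≡ 5529 + 18981·15 = 290244 (mod 474525).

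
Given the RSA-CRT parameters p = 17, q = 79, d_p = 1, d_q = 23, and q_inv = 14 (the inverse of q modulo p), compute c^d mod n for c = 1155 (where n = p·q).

1138

m₁ = c^(d_p) mod p: c ≡ 16 (mod 17), and 16^1 mod 17 = 16.
m₂ = c^(d_q) mod q: c ≡ 49 (mod 79), and 49^23 mod 79 = 32.
h = q_inv·(m₁ − m₂) mod p = 14·(16 − 32) mod 17 = 14.
m = m₂ + h·q = 32 + 14·79 = 1138.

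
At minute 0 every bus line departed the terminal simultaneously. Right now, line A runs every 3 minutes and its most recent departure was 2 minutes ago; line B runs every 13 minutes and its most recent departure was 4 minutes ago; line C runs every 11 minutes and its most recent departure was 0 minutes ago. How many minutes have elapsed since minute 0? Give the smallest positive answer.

The moduli are pairwise coprime; N = 3·13·11 = 429.
N/3 = 143; 143 ≡ 2 (mod 3); 2·2 ≡ 1, so inverse 2.
N/13 = 33; 33 ≡ 7 (mod 13); 7·2 ≡ 1, so inverse 2.
N/11 = 39; 39 ≡ 6 (mod 11); 6·2 ≡ 1, so inverse 2.
t ≡ 2·143·2 + 4·33·2 + 0·39·2 = 836.
836 mod 429 = 407.

407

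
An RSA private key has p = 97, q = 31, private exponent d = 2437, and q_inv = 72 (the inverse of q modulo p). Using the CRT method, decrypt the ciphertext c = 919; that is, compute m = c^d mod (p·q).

1227

d_p = d mod (p−1) = 2437 mod 96 = 37; d_q = d mod (q−1) = 7.
m₁ = c^(d_p) mod p: c ≡ 46 (mod 97), and 46^37 mod 97 = 63.
m₂ = c^(d_q) mod q: c ≡ 20 (mod 31), and 20^7 mod 31 = 18.
h = q_inv·(m₁ − m₂) mod p = 72·(63 − 18) mod 97 = 39.
m = m₂ + h·q = 18 + 39·31 = 1227.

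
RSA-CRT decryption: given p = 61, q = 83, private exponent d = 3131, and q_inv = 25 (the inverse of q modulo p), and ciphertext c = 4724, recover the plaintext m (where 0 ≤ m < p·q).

d_p = d mod (p−1) = 3131 mod 60 = 11; d_q = d mod (q−1) = 15.
m₁ = c^(d_p) mod p: c ≡ 27 (mod 61), and 27^11 mod 61 = 27.
m₂ = c^(d_q) mod q: c ≡ 76 (mod 83), and 76^15 mod 83 = 52.
h = q_inv·(m₁ − m₂) mod p = 25·(27 − 52) mod 61 = 46.
m = m₂ + h·q = 52 + 46·83 = 3870.

3870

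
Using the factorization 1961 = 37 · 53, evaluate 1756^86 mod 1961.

Mod 37: 1756 ≡ 17; by Fermat, exponent reduces to 86 mod 36 = 14; 17^14 ≡ 3 (mod 37).
Mod 53: 1756 ≡ 7; by Fermat, exponent reduces to 86 mod 52 = 34; 7^34 ≡ 44 (mod 53).
Combine by CRT: x ≡ 3 (mod 37), x ≡ 44 (mod 53) ⇒ x ≡ 521 (mod 1961).

521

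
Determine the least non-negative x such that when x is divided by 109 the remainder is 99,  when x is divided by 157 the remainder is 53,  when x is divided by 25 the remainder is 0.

The moduli are pairwise coprime; N = 109·157·25 = 427825.
N/109 = 3925; 3925 ≡ 1 (mod 109), inverse 1.
N/157 = 2725; 2725 ≡ 56 (mod 157); 56·143 ≡ 1, so inverse 143.
N/25 = 17113; 17113 ≡ 13 (mod 25); 13·2 ≡ 1, so inverse 2.
x ≡ 99·3925·1 + 53·2725·143 + 0·17113·2 = 21041350.
21041350 mod 427825 = 77925.

77925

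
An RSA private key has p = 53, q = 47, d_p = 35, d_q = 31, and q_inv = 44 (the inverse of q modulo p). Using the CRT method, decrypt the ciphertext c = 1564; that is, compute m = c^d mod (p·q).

480

m₁ = c^(d_p) mod p: c ≡ 27 (mod 53), and 27^35 mod 53 = 3.
m₂ = c^(d_q) mod q: c ≡ 13 (mod 47), and 13^31 mod 47 = 10.
h = q_inv·(m₁ − m₂) mod p = 44·(3 − 10) mod 53 = 10.
m = m₂ + h·q = 10 + 10·47 = 480.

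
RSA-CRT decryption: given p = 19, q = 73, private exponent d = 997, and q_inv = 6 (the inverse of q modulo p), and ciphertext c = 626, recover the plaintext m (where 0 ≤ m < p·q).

816

d_p = d mod (p−1) = 997 mod 18 = 7; d_q = d mod (q−1) = 61.
m₁ = c^(d_p) mod p: c ≡ 18 (mod 19), and 18^7 mod 19 = 18.
m₂ = c^(d_q) mod q: c ≡ 42 (mod 73), and 42^61 mod 73 = 13.
h = q_inv·(m₁ − m₂) mod p = 6·(18 − 13) mod 19 = 11.
m = m₂ + h·q = 13 + 11·73 = 816.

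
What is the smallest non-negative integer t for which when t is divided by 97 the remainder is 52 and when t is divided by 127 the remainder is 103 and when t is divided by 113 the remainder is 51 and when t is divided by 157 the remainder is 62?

113138815

The moduli are pairwise coprime; N = 97·127·113·157 = 218551379.
N/97 = 2253107; 2253107 ≡ 88 (mod 97); 88·43 ≡ 1, so inverse 43.
N/127 = 1720877; 1720877 ≡ 27 (mod 127); 27·80 ≡ 1, so inverse 80.
N/113 = 1934083; 1934083 ≡ 88 (mod 113); 88·9 ≡ 1, so inverse 9.
N/157 = 1392047; 1392047 ≡ 85 (mod 157); 85·133 ≡ 1, so inverse 133.
t ≡ 52·2253107·43 + 103·1720877·80 + 51·1934083·9 + 62·1392047·133 = 31584537391.
31584537391 mod 218551379 = 113138815.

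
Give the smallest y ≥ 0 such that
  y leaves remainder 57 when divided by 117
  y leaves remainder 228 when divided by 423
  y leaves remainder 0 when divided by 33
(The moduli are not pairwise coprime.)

53526

gcd(117, 423) = 9 and 9 | (228 − 57), so the pair is consistent; merging gives y ≡ 4035 (mod 5499), where 5499 = lcm(117, 423).
gcd(5499, 33) = 3 and 3 | (0 − 4035), so the pair is consistent; merging gives y ≡ 53526 (mod 60489), where 60489 = lcm(5499, 33).
The solution is unique modulo lcm(117, 423, 33) = 60489.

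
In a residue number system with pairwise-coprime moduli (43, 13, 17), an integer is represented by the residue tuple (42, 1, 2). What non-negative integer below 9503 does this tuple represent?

From x ≡ 42 (mod 43) write x = 42 + 43t. Substituting into x ≡ 1 (mod 13) gives 43t ≡ 11 (mod 13), and since 4⁻¹ ≡ 10 (mod 13), t ≡ 6. Hence x ≡ 42 + 43·6 = 300 (mod 559).
From x ≡ 300 (mod 559) write x = 300 + 559t. Substituting into x ≡ 2 (mod 17) gives 559t ≡ 8 (mod 17), and since 15⁻¹ ≡ 8 (mod 17), t ≡ 13. Hence x ≡ 300 + 559·13 = 7567 (mod 9503).

7567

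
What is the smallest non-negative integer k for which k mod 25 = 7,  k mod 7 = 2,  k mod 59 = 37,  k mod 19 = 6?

161107

The moduli are pairwise coprime; N = 25·7·59·19 = 196175.
N/25 = 7847; 7847 ≡ 22 (mod 25); 22·8 ≡ 1, so inverse 8.
N/7 = 28025; 28025 ≡ 4 (mod 7); 4·2 ≡ 1, so inverse 2.
N/59 = 3325; 3325 ≡ 21 (mod 59); 21·45 ≡ 1, so inverse 45.
N/19 = 10325; 10325 ≡ 8 (mod 19); 8·12 ≡ 1, so inverse 12.
k ≡ 7·7847·8 + 2·28025·2 + 37·3325·45 + 6·10325·12 = 6831057.
6831057 mod 196175 = 161107.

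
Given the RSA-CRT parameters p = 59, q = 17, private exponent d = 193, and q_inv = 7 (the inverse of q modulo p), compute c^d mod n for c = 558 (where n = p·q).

728

d_p = d mod (p−1) = 193 mod 58 = 19; d_q = d mod (q−1) = 1.
m₁ = c^(d_p) mod p: c ≡ 27 (mod 59), and 27^19 mod 59 = 20.
m₂ = c^(d_q) mod q: c ≡ 14 (mod 17), and 14^1 mod 17 = 14.
h = q_inv·(m₁ − m₂) mod p = 7·(20 − 14) mod 59 = 42.
m = m₂ + h·q = 14 + 42·17 = 728.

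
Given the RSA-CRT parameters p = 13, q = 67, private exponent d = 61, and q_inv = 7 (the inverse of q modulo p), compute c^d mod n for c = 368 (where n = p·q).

303

d_p = d mod (p−1) = 61 mod 12 = 1; d_q = d mod (q−1) = 61.
m₁ = c^(d_p) mod p: c ≡ 4 (mod 13), and 4^1 mod 13 = 4.
m₂ = c^(d_q) mod q: c ≡ 33 (mod 67), and 33^61 mod 67 = 35.
h = q_inv·(m₁ − m₂) mod p = 7·(4 − 35) mod 13 = 4.
m = m₂ + h·q = 35 + 4·67 = 303.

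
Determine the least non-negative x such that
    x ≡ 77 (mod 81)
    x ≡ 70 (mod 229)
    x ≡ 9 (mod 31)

194720

The moduli are pairwise coprime; N = 81·229·31 = 575019.
N/81 = 7099; 7099 ≡ 52 (mod 81); 52·67 ≡ 1, so inverse 67.
N/229 = 2511; 2511 ≡ 221 (mod 229); 221·143 ≡ 1, so inverse 143.
N/31 = 18549; 18549 ≡ 11 (mod 31); 11·17 ≡ 1, so inverse 17.
x ≡ 77·7099·67 + 70·2511·143 + 9·18549·17 = 64596848.
64596848 mod 575019 = 194720.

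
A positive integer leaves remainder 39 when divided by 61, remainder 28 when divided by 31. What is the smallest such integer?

710

From t ≡ 39 (mod 61) write t = 39 + 61s. Substituting into t ≡ 28 (mod 31) gives 61s ≡ 20 (mod 31), and since 30⁻¹ ≡ 30 (mod 31), s ≡ 11. Hence t ≡ 39 + 61·11 = 710 (mod 1891).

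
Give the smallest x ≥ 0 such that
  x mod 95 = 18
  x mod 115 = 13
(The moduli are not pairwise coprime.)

588

gcd(95, 115) = 5 and 5 | (13 − 18), so the pair is consistent; merging gives x ≡ 588 (mod 2185), where 2185 = lcm(95, 115).
The solution is unique modulo lcm(95, 115) = 2185.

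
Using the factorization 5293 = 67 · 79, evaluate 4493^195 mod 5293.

3238

Mod 67: 4493 ≡ 4; by Fermat, exponent reduces to 195 mod 66 = 63; 4^63 ≡ 22 (mod 67).
Mod 79: 4493 ≡ 69; by Fermat, exponent reduces to 195 mod 78 = 39; 69^39 ≡ 78 (mod 79).
Combine by CRT: x ≡ 22 (mod 67), x ≡ 78 (mod 79) ⇒ x ≡ 3238 (mod 5293).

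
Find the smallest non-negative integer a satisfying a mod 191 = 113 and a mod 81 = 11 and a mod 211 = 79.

1382762

From a ≡ 113 (mod 191) write a = 113 + 191t. Substituting into a ≡ 11 (mod 81) gives 191t ≡ 60 (mod 81), and since 29⁻¹ ≡ 14 (mod 81), t ≡ 30. Hence a ≡ 113 + 191·30 = 5843 (mod 15471).
From a ≡ 5843 (mod 15471) write a = 5843 + 15471t. Substituting into a ≡ 79 (mod 211) gives 15471t ≡ 144 (mod 211), and since 68⁻¹ ≡ 90 (mod 211), t ≡ 89. Hence a ≡ 5843 + 15471·89 = 1382762 (mod 3264381).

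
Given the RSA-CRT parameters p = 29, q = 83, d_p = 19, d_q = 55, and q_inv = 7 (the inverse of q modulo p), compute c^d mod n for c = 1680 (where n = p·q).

2381

m₁ = c^(d_p) mod p: c ≡ 27 (mod 29), and 27^19 mod 29 = 3.
m₂ = c^(d_q) mod q: c ≡ 20 (mod 83), and 20^55 mod 83 = 57.
h = q_inv·(m₁ − m₂) mod p = 7·(3 − 57) mod 29 = 28.
m = m₂ + h·q = 57 + 28·83 = 2381.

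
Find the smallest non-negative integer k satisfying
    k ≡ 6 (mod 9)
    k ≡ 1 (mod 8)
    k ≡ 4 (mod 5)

249

Combine the congruences pairwise.
From k ≡ 6 (mod 9) write k = 6 + 9t. Substituting into k ≡ 1 (mod 8) gives 9t ≡ 3 (mod 8), and since 1⁻¹ ≡ 1 (mod 8), t ≡ 3. Hence k ≡ 6 + 9·3 = 33 (mod 72).
From k ≡ 33 (mod 72) write k = 33 + 72t. Substituting into k ≡ 4 (mod 5) gives 72t ≡ 1 (mod 5), and since 2⁻¹ ≡ 3 (mod 5), t ≡ 3. Hence k ≡ 33 + 72·3 = 249 (mod 360).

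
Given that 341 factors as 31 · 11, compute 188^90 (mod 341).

Mod 31: 188 ≡ 2; since 30 | 90, by Fermat 2^90 ≡ 1 (mod 31).
Mod 11: 188 ≡ 1; since 10 | 90, by Fermat 1^90 ≡ 1 (mod 11).
Combine by CRT: x ≡ 1 (mod 31), x ≡ 1 (mod 11) ⇒ x ≡ 1 (mod 341).

1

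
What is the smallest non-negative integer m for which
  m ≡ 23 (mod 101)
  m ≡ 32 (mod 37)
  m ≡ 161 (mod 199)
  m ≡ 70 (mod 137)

The moduli are pairwise coprime; N = 101·37·199·137 = 101881831.
N/101 = 1008731; 1008731 ≡ 44 (mod 101); 44·62 ≡ 1, so inverse 62.
N/37 = 2753563; 2753563 ≡ 23 (mod 37); 23·29 ≡ 1, so inverse 29.
N/199 = 511969; 511969 ≡ 141 (mod 199); 141·24 ≡ 1, so inverse 24.
N/137 = 743663; 743663 ≡ 27 (mod 137); 27·66 ≡ 1, so inverse 66.
m ≡ 23·1008731·62 + 32·2753563·29 + 161·511969·24 + 70·743663·66 = 9407728146.
9407728146 mod 101881831 = 34599694.

34599694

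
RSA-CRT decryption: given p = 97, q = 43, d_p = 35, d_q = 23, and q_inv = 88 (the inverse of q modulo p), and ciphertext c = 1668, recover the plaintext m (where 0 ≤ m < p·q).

m₁ = c^(d_p) mod p: c ≡ 19 (mod 97), and 19^35 mod 97 = 69.
m₂ = c^(d_q) mod q: c ≡ 34 (mod 43), and 34^23 mod 43 = 5.
h = q_inv·(m₁ − m₂) mod p = 88·(69 − 5) mod 97 = 6.
m = m₂ + h·q = 5 + 6·43 = 263.

263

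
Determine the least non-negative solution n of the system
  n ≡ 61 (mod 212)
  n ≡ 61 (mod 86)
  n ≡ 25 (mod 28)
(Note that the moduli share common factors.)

27409

gcd(212, 86) = 2 and 2 | (61 − 61), so the pair is consistent; merging gives n ≡ 61 (mod 9116), where 9116 = lcm(212, 86).
gcd(9116, 28) = 4 and 4 | (25 − 61), so the pair is consistent; merging gives n ≡ 27409 (mod 63812), where 63812 = lcm(9116, 28).
The solution is unique modulo lcm(212, 86, 28) = 63812.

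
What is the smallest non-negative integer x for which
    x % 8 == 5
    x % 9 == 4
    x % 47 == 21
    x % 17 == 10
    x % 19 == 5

The moduli are pairwise coprime; N = 8·9·47·17·19 = 1093032.
N/8 = 136629; 136629 ≡ 5 (mod 8); 5·5 ≡ 1, so inverse 5.
N/9 = 121448; 121448 ≡ 2 (mod 9); 2·5 ≡ 1, so inverse 5.
N/47 = 23256; 23256 ≡ 38 (mod 47); 38·26 ≡ 1, so inverse 26.
N/17 = 64296; 64296 ≡ 2 (mod 17); 2·9 ≡ 1, so inverse 9.
N/19 = 57528; 57528 ≡ 15 (mod 19); 15·14 ≡ 1, so inverse 14.
x ≡ 5·136629·5 + 4·121448·5 + 21·23256·26 + 10·64296·9 + 5·57528·14 = 28356061.
28356061 mod 1093032 = 1030261.

1030261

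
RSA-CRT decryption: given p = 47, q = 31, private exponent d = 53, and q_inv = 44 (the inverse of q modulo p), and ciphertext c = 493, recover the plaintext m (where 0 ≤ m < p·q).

d_p = d mod (p−1) = 53 mod 46 = 7; d_q = d mod (q−1) = 23.
m₁ = c^(d_p) mod p: c ≡ 23 (mod 47), and 23^7 mod 47 = 29.
m₂ = c^(d_q) mod q: c ≡ 28 (mod 31), and 28^23 mod 31 = 20.
h = q_inv·(m₁ − m₂) mod p = 44·(29 − 20) mod 47 = 20.
m = m₂ + h·q = 20 + 20·31 = 640.

640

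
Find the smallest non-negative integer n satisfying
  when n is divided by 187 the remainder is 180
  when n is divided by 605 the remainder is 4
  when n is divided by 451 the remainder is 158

372684

gcd(187, 605) = 11 and 11 | (4 − 180), so the pair is consistent; merging gives n ≡ 2424 (mod 10285), where 10285 = lcm(187, 605).
gcd(10285, 451) = 11 and 11 | (158 − 2424), so the pair is consistent; merging gives n ≡ 372684 (mod 421685), where 421685 = lcm(10285, 451).
The solution is unique modulo lcm(187, 605, 451) = 421685.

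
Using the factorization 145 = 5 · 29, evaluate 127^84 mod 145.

Mod 5: 127 ≡ 2; since 4 | 84, by Fermat 2^84 ≡ 1 (mod 5).
Mod 29: 127 ≡ 11; since 28 | 84, by Fermat 11^84 ≡ 1 (mod 29).
Combine by CRT: x ≡ 1 (mod 5), x ≡ 1 (mod 29) ⇒ x ≡ 1 (mod 145).

1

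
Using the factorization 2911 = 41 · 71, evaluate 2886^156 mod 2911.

Mod 41: 2886 ≡ 16; by Fermat, exponent reduces to 156 mod 40 = 36; 16^36 ≡ 16 (mod 41).
Mod 71: 2886 ≡ 46; by Fermat, exponent reduces to 156 mod 70 = 16; 46^16 ≡ 25 (mod 71).
Combine by CRT: x ≡ 16 (mod 41), x ≡ 25 (mod 71) ⇒ x ≡ 877 (mod 2911).

877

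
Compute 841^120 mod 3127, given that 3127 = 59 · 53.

770

Mod 59: 841 ≡ 15; by Fermat, exponent reduces to 120 mod 58 = 4; 15^4 ≡ 3 (mod 59).
Mod 53: 841 ≡ 46; by Fermat, exponent reduces to 120 mod 52 = 16; 46^16 ≡ 28 (mod 53).
Combine by CRT: x ≡ 3 (mod 59), x ≡ 28 (mod 53) ⇒ x ≡ 770 (mod 3127).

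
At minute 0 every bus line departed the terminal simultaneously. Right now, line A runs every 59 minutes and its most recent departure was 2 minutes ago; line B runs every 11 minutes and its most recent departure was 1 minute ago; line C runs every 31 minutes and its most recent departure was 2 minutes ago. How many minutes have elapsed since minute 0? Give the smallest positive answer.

From t ≡ 2 (mod 59) write t = 2 + 59s. Substituting into t ≡ 1 (mod 11) gives 59s ≡ 10 (mod 11), and since 4⁻¹ ≡ 3 (mod 11), s ≡ 8. Hence t ≡ 2 + 59·8 = 474 (mod 649).
From t ≡ 474 (mod 649) write t = 474 + 649s. Substituting into t ≡ 2 (mod 31) gives 649s ≡ 24 (mod 31), and since 29⁻¹ ≡ 15 (mod 31), s ≡ 19. Hence t ≡ 474 + 649·19 = 12805 (mod 20119).

12805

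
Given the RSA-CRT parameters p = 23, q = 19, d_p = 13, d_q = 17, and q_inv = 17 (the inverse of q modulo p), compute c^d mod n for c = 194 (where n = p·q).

m₁ = c^(d_p) mod p: c ≡ 10 (mod 23), and 10^13 mod 23 = 15.
m₂ = c^(d_q) mod q: c ≡ 4 (mod 19), and 4^17 mod 19 = 5.
h = q_inv·(m₁ − m₂) mod p = 17·(15 − 5) mod 23 = 9.
m = m₂ + h·q = 5 + 9·19 = 176.

176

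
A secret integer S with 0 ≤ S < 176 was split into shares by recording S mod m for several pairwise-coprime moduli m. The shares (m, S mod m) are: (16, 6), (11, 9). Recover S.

From S ≡ 6 (mod 16) write S = 6 + 16t. Substituting into S ≡ 9 (mod 11) gives 16t ≡ 3 (mod 11), and since 5⁻¹ ≡ 9 (mod 11), t ≡ 5. Hence S ≡ 6 + 16·5 = 86 (mod 176).

86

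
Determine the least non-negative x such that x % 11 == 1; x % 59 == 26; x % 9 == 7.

4687

The moduli are pairwise coprime; N = 11·59·9 = 5841.
N/11 = 531; 531 ≡ 3 (mod 11); 3·4 ≡ 1, so inverse 4.
N/59 = 99; 99 ≡ 40 (mod 59); 40·31 ≡ 1, so inverse 31.
N/9 = 649; 649 ≡ 1 (mod 9), inverse 1.
x ≡ 1·531·4 + 26·99·31 + 7·649·1 = 86461.
86461 mod 5841 = 4687.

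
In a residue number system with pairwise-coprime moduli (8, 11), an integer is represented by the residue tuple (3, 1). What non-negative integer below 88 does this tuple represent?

Combine the congruences pairwise.
From x ≡ 3 (mod 8) write x = 3 + 8t. Substituting into x ≡ 1 (mod 11) gives 8t ≡ 9 (mod 11), and since 8⁻¹ ≡ 7 (mod 11), t ≡ 8. Hence x ≡ 3 + 8·8 = 67 (mod 88).

67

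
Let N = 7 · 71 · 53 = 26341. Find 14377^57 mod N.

Mod 7: 14377 ≡ 6; by Fermat, exponent reduces to 57 mod 6 = 3; 6^3 ≡ 6 (mod 7).
Mod 71: 14377 ≡ 35; 35^57 ≡ 44 (mod 71).
Mod 53: 14377 ≡ 14; by Fermat, exponent reduces to 57 mod 52 = 5; 14^5 ≡ 33 (mod 53).
Combine by CRT: x ≡ 6 (mod 7), x ≡ 44 (mod 71), x ≡ 33 (mod 53) ⇒ x ≡ 12753 (mod 26341).

12753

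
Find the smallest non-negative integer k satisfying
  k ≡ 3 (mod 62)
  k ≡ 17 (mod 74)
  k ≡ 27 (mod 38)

gcd(62, 74) = 2 and 2 | (17 − 3), so the pair is consistent; merging gives k ≡ 313 (mod 2294), where 2294 = lcm(62, 74).
gcd(2294, 38) = 2 and 2 | (27 − 313), so the pair is consistent; merging gives k ≡ 9489 (mod 43586), where 43586 = lcm(2294, 38).
The solution is unique modulo lcm(62, 74, 38) = 43586.

9489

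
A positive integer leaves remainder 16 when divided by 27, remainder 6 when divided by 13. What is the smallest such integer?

From t ≡ 16 (mod 27) write t = 16 + 27s. Substituting into t ≡ 6 (mod 13) gives 27s ≡ 3 (mod 13), and since 1⁻¹ ≡ 1 (mod 13), s ≡ 3. Hence t ≡ 16 + 27·3 = 97 (mod 351).

97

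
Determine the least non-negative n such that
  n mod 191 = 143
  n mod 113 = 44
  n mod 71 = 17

Combine the congruences pairwise.
From n ≡ 143 (mod 191) write n = 143 + 191t. Substituting into n ≡ 44 (mod 113) gives 191t ≡ 14 (mod 113), and since 78⁻¹ ≡ 71 (mod 113), t ≡ 90. Hence n ≡ 143 + 191·90 = 17333 (mod 21583).
From n ≡ 17333 (mod 21583) write n = 17333 + 21583t. Substituting into n ≡ 17 (mod 71) gives 21583t ≡ 8 (mod 71), and since 70⁻¹ ≡ 70 (mod 71), t ≡ 63. Hence n ≡ 17333 + 21583·63 = 1377062 (mod 1532393).

1377062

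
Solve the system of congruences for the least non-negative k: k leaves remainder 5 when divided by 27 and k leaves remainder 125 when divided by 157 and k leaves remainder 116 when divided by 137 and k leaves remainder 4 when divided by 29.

8901554

The moduli are pairwise coprime; N = 27·157·137·29 = 16841547.
N/27 = 623761; 623761 ≡ 7 (mod 27); 7·4 ≡ 1, so inverse 4.
N/157 = 107271; 107271 ≡ 40 (mod 157); 40·106 ≡ 1, so inverse 106.
N/137 = 122931; 122931 ≡ 42 (mod 137); 42·62 ≡ 1, so inverse 62.
N/29 = 580743; 580743 ≡ 18 (mod 29); 18·21 ≡ 1, so inverse 21.
k ≡ 5·623761·4 + 125·107271·106 + 116·122931·62 + 4·580743·21 = 2366718134.
2366718134 mod 16841547 = 8901554.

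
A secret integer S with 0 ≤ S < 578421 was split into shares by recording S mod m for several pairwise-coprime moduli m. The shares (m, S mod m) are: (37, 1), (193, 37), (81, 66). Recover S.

The moduli are pairwise coprime; N = 37·193·81 = 578421.
N/37 = 15633; 15633 ≡ 19 (mod 37); 19·2 ≡ 1, so inverse 2.
N/193 = 2997; 2997 ≡ 102 (mod 193); 102·123 ≡ 1, so inverse 123.
N/81 = 7141; 7141 ≡ 13 (mod 81); 13·25 ≡ 1, so inverse 25.
S ≡ 1·15633·2 + 37·2997·123 + 66·7141·25 = 25453263.
25453263 mod 578421 = 2739.

2739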